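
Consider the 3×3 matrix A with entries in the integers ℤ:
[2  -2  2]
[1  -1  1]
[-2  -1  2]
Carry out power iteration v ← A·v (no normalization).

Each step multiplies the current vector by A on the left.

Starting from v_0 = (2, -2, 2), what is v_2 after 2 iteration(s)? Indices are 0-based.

v_2 = (16, 8, -26)

v_0 = (2, -2, 2).
v_1 = A·v_0 = (12, 6, 2).
v_2 = A·v_1 = (16, 8, -26).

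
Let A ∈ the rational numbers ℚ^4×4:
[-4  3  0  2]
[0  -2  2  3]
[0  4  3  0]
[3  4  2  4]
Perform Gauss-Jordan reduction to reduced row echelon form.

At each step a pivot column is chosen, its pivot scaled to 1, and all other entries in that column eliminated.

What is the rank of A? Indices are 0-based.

pivot(0,0)=-4: scale R0 → (1, -3/4, 0, -1/2)
  clear (3,0): R3 −= (3)R0 → (0, 25/4, 2, 11/2)
pivot(1,1)=-2: scale R1 → (0, 1, -1, -3/2)
  clear (0,1): R0 −= (-3/4)R1 → (1, 0, -3/4, -13/8)
  clear (2,1): R2 −= (4)R1 → (0, 0, 7, 6)
  clear (3,1): R3 −= (25/4)R1 → (0, 0, 33/4, 119/8)
pivot(2,2)=7: scale R2 → (0, 0, 1, 6/7)
  clear (0,2): R0 −= (-3/4)R2 → (1, 0, 0, -55/56)
  clear (1,2): R1 −= (-1)R2 → (0, 1, 0, -9/14)
  clear (3,2): R3 −= (33/4)R2 → (0, 0, 0, 437/56)
pivot(3,3)=437/56: scale R3 → (0, 0, 0, 1)
  clear (0,3): R0 −= (-55/56)R3 → (1, 0, 0, 0)
  clear (1,3): R1 −= (-9/14)R3 → (0, 1, 0, 0)
  clear (2,3): R2 −= (6/7)R3 → (0, 0, 1, 0)

rank = 4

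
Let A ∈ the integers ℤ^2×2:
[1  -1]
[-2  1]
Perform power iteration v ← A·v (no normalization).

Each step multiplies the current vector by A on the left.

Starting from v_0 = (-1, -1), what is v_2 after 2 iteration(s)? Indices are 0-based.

v_2 = (-1, 1)

v_0 = (-1, -1).
v_1 = A·v_0 = (0, 1).
v_2 = A·v_1 = (-1, 1).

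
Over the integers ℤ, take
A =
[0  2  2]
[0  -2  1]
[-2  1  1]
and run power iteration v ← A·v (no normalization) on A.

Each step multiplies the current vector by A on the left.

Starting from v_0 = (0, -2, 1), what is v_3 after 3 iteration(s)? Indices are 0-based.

v_0 = (0, -2, 1).
v_1 = A·v_0 = (-2, 5, -1).
v_2 = A·v_1 = (8, -11, 8).
v_3 = A·v_2 = (-6, 30, -19).

v_3 = (-6, 30, -19)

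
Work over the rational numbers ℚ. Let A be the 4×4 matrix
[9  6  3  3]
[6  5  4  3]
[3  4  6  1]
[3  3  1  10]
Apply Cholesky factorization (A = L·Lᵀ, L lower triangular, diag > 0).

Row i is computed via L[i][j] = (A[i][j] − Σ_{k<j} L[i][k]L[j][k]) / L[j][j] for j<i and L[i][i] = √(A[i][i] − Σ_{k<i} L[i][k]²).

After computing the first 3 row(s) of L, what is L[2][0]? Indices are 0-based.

L[2][0] = 1

Step 1: L[0][0] = √(9) = 3.
  L[1][0] = (6) / L[0][0] = 2.
Step 2: L[1][1] = √(1) = 1.
  L[2][0] = (3) / L[0][0] = 1.
  L[2][1] = (2) / L[1][1] = 2.
Step 3: L[2][2] = √(1) = 1.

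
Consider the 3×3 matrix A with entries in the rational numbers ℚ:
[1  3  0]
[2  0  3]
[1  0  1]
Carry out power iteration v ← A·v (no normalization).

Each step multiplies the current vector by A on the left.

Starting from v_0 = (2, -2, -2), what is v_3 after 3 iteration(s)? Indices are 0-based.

v_0 = (2, -2, -2).
v_1 = A·v_0 = (-4, -2, 0).
v_2 = A·v_1 = (-10, -8, -4).
v_3 = A·v_2 = (-34, -32, -14).

v_3 = (-34, -32, -14)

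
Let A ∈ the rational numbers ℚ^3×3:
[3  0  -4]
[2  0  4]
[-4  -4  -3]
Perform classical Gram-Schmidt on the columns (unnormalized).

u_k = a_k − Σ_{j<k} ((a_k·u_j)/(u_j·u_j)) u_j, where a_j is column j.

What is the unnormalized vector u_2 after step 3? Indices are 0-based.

Step 1: u_0 = a_0 = (3, 2, -4).
Step 2: u_1 = a_1 − (16/29)·u_0 = (-48/29, -32/29, -52/29).
Step 3: u_2 = a_2 − (8/29)·u_0 − (55/52)·u_1 = (-40/13, 60/13, 0).

u_2 = (-40/13, 60/13, 0)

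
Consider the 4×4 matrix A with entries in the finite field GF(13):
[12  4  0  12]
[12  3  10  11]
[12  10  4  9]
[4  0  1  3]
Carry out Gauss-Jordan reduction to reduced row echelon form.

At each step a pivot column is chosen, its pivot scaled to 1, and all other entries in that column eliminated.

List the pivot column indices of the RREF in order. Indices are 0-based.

pivot(0,0)=12: scale R0 → (1, 9, 0, 1)
  clear (1,0): R1 −= (12)R0 → (0, 12, 10, 12)
  clear (2,0): R2 −= (12)R0 → (0, 6, 4, 10)
  clear (3,0): R3 −= (4)R0 → (0, 3, 1, 12)
pivot(1,1)=12: scale R1 → (0, 1, 3, 1)
  clear (0,1): R0 −= (9)R1 → (1, 0, 12, 5)
  clear (2,1): R2 −= (6)R1 → (0, 0, 12, 4)
  clear (3,1): R3 −= (3)R1 → (0, 0, 5, 9)
pivot(2,2)=12: scale R2 → (0, 0, 1, 9)
  clear (0,2): R0 −= (12)R2 → (1, 0, 0, 1)
  clear (1,2): R1 −= (3)R2 → (0, 1, 0, 0)
  clear (3,2): R3 −= (5)R2 → (0, 0, 0, 3)
pivot(3,3)=3: scale R3 → (0, 0, 0, 1)
  clear (0,3): R0 −= (1)R3 → (1, 0, 0, 0)
  clear (2,3): R2 −= (9)R3 → (0, 0, 1, 0)

pivot columns: 0, 1, 2, 3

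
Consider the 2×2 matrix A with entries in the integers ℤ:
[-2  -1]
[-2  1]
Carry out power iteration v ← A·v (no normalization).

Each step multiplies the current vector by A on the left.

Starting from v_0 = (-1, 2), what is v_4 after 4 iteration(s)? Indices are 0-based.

v_0 = (-1, 2).
v_1 = A·v_0 = (0, 4).
v_2 = A·v_1 = (-4, 4).
v_3 = A·v_2 = (4, 12).
v_4 = A·v_3 = (-20, 4).

v_4 = (-20, 4)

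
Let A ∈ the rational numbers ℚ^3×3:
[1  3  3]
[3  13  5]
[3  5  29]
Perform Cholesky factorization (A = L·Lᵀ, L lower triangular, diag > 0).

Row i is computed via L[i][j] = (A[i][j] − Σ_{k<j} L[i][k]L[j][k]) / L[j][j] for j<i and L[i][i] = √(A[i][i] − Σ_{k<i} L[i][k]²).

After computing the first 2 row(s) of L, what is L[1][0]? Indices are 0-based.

Step 1: L[0][0] = √(1) = 1.
  L[1][0] = (3) / L[0][0] = 3.
Step 2: L[1][1] = √(4) = 2.

L[1][0] = 3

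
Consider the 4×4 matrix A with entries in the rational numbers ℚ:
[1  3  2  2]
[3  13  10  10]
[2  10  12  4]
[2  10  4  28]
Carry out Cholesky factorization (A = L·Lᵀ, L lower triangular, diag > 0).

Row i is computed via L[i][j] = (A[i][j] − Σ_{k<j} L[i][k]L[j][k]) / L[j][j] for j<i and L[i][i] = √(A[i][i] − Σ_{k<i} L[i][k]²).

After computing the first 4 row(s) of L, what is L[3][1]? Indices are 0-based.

Step 1: L[0][0] = √(1) = 1.
  L[1][0] = (3) / L[0][0] = 3.
Step 2: L[1][1] = √(4) = 2.
  L[2][0] = (2) / L[0][0] = 2.
  L[2][1] = (4) / L[1][1] = 2.
Step 3: L[2][2] = √(4) = 2.
  L[3][0] = (2) / L[0][0] = 2.
  L[3][1] = (4) / L[1][1] = 2.
  L[3][2] = (-4) / L[2][2] = -2.
Step 4: L[3][3] = √(16) = 4.

L[3][1] = 2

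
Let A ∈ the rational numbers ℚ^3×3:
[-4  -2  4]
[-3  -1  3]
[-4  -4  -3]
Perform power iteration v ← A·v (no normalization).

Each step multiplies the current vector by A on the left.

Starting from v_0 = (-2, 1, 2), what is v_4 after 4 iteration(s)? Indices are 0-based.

v_4 = (3034, 2293, -3070)

v_0 = (-2, 1, 2).
v_1 = A·v_0 = (14, 11, -2).
v_2 = A·v_1 = (-86, -59, -94).
v_3 = A·v_2 = (86, 35, 862).
v_4 = A·v_3 = (3034, 2293, -3070).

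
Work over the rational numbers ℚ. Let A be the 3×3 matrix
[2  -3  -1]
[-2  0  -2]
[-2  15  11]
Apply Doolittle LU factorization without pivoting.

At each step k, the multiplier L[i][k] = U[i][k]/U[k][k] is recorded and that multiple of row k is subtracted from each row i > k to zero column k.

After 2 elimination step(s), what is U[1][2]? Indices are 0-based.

k=0: U[0][0]=2
  eliminate (1,0): mult=-1, new row 1: (0, -3, -3); set L[1][0]=-1
  eliminate (2,0): mult=-1, new row 2: (0, 12, 10); set L[2][0]=-1
k=1: U[1][1]=-3
  eliminate (2,1): mult=-4, new row 2: (0, 0, -2); set L[2][1]=-4

U[1][2] = -3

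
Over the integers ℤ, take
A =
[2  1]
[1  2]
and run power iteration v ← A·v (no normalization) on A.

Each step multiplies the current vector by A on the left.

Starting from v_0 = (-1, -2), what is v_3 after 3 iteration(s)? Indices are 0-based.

v_3 = (-40, -41)

v_0 = (-1, -2).
v_1 = A·v_0 = (-4, -5).
v_2 = A·v_1 = (-13, -14).
v_3 = A·v_2 = (-40, -41).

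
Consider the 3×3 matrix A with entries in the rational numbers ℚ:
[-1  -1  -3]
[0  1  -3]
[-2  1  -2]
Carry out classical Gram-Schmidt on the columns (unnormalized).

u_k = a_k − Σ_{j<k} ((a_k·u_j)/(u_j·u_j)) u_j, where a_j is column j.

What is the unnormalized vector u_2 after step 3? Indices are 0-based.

u_2 = (-13/7, -39/14, 13/14)

Step 1: u_0 = a_0 = (-1, 0, -2).
Step 2: u_1 = a_1 − (-1/5)·u_0 = (-6/5, 1, 3/5).
Step 3: u_2 = a_2 − (7/5)·u_0 − (-3/14)·u_1 = (-13/7, -39/14, 13/14).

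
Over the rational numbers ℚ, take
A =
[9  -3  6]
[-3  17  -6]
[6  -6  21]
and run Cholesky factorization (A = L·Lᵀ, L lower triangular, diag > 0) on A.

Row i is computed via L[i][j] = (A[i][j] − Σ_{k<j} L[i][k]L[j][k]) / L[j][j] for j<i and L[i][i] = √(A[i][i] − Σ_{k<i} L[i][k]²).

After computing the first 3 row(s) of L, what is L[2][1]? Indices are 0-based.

Step 1: L[0][0] = √(9) = 3.
  L[1][0] = (-3) / L[0][0] = -1.
Step 2: L[1][1] = √(16) = 4.
  L[2][0] = (6) / L[0][0] = 2.
  L[2][1] = (-4) / L[1][1] = -1.
Step 3: L[2][2] = √(16) = 4.

L[2][1] = -1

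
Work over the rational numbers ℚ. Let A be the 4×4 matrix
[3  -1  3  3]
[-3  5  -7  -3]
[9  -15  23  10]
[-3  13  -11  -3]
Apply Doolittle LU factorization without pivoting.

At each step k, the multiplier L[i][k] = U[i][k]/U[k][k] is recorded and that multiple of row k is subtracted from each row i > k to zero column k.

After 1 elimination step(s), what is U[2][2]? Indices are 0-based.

Step 1: pivot at (0,0) is 3.
  row1 ← row1 − (-1)·row0  ⇒  L[1][0]=-1, U row1=(0, 4, -4, 0)
  row2 ← row2 − (3)·row0  ⇒  L[2][0]=3, U row2=(0, -12, 14, 1)
  row3 ← row3 − (-1)·row0  ⇒  L[3][0]=-1, U row3=(0, 12, -8, 0)

U[2][2] = 14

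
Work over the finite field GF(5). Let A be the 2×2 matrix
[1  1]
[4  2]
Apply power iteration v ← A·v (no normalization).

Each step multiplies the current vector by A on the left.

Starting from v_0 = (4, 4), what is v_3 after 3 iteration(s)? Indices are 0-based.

v_0 = (4, 4).
v_1 = A·v_0 = (3, 4).
v_2 = A·v_1 = (2, 0).
v_3 = A·v_2 = (2, 3).

v_3 = (2, 3)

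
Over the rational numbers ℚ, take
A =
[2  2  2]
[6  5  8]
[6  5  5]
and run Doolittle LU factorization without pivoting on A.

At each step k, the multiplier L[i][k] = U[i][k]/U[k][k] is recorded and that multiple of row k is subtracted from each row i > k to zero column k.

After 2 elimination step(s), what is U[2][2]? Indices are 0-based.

Step 1: pivot at (0,0) is 2.
  row1 ← row1 − (3)·row0  ⇒  L[1][0]=3, U row1=(0, -1, 2)
  row2 ← row2 − (3)·row0  ⇒  L[2][0]=3, U row2=(0, -1, -1)
Step 2: pivot at (1,1) is -1.
  row2 ← row2 − (1)·row1  ⇒  L[2][1]=1, U row2=(0, 0, -3)

U[2][2] = -3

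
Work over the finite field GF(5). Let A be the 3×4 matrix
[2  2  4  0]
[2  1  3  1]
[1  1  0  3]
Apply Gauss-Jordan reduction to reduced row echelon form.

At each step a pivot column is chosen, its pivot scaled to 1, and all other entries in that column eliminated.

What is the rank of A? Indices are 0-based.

[1] R0 /= 2  ⇒  (1, 1, 2, 0)
     R1 -= 2·R0  ⇒  (0, 4, 4, 1)
     R2 -= 1·R0  ⇒  (0, 0, 3, 3)
[2] R1 /= 4  ⇒  (0, 1, 1, 4)
     R0 -= 1·R1  ⇒  (1, 0, 1, 1)
[3] R2 /= 3  ⇒  (0, 0, 1, 1)
     R0 -= 1·R2  ⇒  (1, 0, 0, 0)
     R1 -= 1·R2  ⇒  (0, 1, 0, 3)

rank = 3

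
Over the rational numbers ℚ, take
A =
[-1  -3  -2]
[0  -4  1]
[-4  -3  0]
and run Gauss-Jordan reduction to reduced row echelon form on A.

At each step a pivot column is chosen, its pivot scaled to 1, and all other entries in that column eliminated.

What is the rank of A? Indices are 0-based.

pivot(0,0)=-1: scale R0 → (1, 3, 2)
  clear (2,0): R2 −= (-4)R0 → (0, 9, 8)
pivot(1,1)=-4: scale R1 → (0, 1, -1/4)
  clear (0,1): R0 −= (3)R1 → (1, 0, 11/4)
  clear (2,1): R2 −= (9)R1 → (0, 0, 41/4)
pivot(2,2)=41/4: scale R2 → (0, 0, 1)
  clear (0,2): R0 −= (11/4)R2 → (1, 0, 0)
  clear (1,2): R1 −= (-1/4)R2 → (0, 1, 0)

rank = 3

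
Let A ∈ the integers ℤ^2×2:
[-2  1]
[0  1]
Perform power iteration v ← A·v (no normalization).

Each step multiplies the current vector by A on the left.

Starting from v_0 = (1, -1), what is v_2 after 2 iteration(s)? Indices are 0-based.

v_0 = (1, -1).
v_1 = A·v_0 = (-3, -1).
v_2 = A·v_1 = (5, -1).

v_2 = (5, -1)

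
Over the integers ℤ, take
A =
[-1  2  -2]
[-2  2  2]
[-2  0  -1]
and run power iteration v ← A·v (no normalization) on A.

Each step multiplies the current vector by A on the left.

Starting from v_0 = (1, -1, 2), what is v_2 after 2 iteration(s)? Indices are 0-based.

v_0 = (1, -1, 2).
v_1 = A·v_0 = (-7, 0, -4).
v_2 = A·v_1 = (15, 6, 18).

v_2 = (15, 6, 18)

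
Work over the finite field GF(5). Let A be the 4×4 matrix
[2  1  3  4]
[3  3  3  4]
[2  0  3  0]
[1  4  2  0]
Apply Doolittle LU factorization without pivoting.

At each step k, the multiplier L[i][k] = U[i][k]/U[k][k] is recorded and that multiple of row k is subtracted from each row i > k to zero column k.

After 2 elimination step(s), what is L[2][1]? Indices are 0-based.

L[2][1] = 1

k=0: U[0][0]=2
  eliminate (1,0): mult=4, new row 1: (0, 4, 1, 3); set L[1][0]=4
  eliminate (2,0): mult=1, new row 2: (0, 4, 0, 1); set L[2][0]=1
  eliminate (3,0): mult=3, new row 3: (0, 1, 3, 3); set L[3][0]=3
k=1: U[1][1]=4
  eliminate (2,1): mult=1, new row 2: (0, 0, 4, 3); set L[2][1]=1
  eliminate (3,1): mult=4, new row 3: (0, 0, 4, 1); set L[3][1]=4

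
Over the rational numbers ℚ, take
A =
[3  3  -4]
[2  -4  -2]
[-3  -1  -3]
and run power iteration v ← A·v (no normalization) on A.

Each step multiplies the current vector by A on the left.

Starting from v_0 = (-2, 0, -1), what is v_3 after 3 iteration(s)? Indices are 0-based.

v_3 = (-110, -2, 215)

v_0 = (-2, 0, -1).
v_1 = A·v_0 = (-2, -2, 9).
v_2 = A·v_1 = (-48, -14, -19).
v_3 = A·v_2 = (-110, -2, 215).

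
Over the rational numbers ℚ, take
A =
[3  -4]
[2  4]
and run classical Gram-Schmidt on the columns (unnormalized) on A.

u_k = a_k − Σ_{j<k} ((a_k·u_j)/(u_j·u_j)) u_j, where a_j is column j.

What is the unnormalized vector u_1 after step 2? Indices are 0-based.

Step 1: u_0 = a_0 = (3, 2).
Step 2: u_1 = a_1 − (-4/13)·u_0 = (-40/13, 60/13).

u_1 = (-40/13, 60/13)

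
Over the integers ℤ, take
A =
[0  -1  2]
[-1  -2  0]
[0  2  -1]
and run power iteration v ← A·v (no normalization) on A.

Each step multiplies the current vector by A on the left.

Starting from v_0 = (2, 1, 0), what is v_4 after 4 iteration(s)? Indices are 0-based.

v_4 = (82, 81, -80)

v_0 = (2, 1, 0).
v_1 = A·v_0 = (-1, -4, 2).
v_2 = A·v_1 = (8, 9, -10).
v_3 = A·v_2 = (-29, -26, 28).
v_4 = A·v_3 = (82, 81, -80).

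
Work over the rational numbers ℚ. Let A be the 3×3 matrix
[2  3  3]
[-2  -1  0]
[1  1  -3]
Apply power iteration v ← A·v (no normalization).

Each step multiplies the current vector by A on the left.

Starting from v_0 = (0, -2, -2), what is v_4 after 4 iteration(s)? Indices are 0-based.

v_4 = (192, 34, -268)

v_0 = (0, -2, -2).
v_1 = A·v_0 = (-12, 2, 4).
v_2 = A·v_1 = (-6, 22, -22).
v_3 = A·v_2 = (-12, -10, 82).
v_4 = A·v_3 = (192, 34, -268).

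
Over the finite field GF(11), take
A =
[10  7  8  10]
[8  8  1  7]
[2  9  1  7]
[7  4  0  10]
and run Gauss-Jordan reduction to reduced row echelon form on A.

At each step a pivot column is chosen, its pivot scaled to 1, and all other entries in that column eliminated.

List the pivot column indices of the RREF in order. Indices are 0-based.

step 1: normalize row 0 (÷10) = (1, 4, 3, 1)
  row 1: subtract 8×row0 = (0, 9, 10, 10)
  row 2: subtract 2×row0 = (0, 1, 6, 5)
  row 3: subtract 7×row0 = (0, 9, 1, 3)
step 2: normalize row 1 (÷9) = (0, 1, 6, 6)
  row 0: subtract 4×row1 = (1, 0, 1, 10)
  row 2: subtract 1×row1 = (0, 0, 0, 10)
  row 3: subtract 9×row1 = (0, 0, 2, 4)
step 3: exchange rows 2,3
step 3: normalize row 2 (÷2) = (0, 0, 1, 2)
  row 0: subtract 1×row2 = (1, 0, 0, 8)
  row 1: subtract 6×row2 = (0, 1, 0, 5)
step 4: normalize row 3 (÷10) = (0, 0, 0, 1)
  row 0: subtract 8×row3 = (1, 0, 0, 0)
  row 1: subtract 5×row3 = (0, 1, 0, 0)
  row 2: subtract 2×row3 = (0, 0, 1, 0)

pivot columns: 0, 1, 2, 3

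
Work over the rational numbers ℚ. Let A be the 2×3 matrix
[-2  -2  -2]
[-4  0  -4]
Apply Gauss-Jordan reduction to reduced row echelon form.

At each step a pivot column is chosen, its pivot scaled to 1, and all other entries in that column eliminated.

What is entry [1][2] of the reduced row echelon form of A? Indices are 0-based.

[1] R0 /= -2  ⇒  (1, 1, 1)
     R1 -= -4·R0  ⇒  (0, 4, 0)
[2] R1 /= 4  ⇒  (0, 1, 0)
     R0 -= 1·R1  ⇒  (1, 0, 1)

M[1][2] = 0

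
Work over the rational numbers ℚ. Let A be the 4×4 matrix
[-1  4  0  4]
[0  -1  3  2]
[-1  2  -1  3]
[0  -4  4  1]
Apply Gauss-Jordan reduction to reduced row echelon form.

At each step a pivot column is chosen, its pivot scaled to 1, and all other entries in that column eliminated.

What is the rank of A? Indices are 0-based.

rank = 4

step 1: normalize row 0 (÷-1) = (1, -4, 0, -4)
  row 2: subtract -1×row0 = (0, -2, -1, -1)
step 2: normalize row 1 (÷-1) = (0, 1, -3, -2)
  row 0: subtract -4×row1 = (1, 0, -12, -12)
  row 2: subtract -2×row1 = (0, 0, -7, -5)
  row 3: subtract -4×row1 = (0, 0, -8, -7)
step 3: normalize row 2 (÷-7) = (0, 0, 1, 5/7)
  row 0: subtract -12×row2 = (1, 0, 0, -24/7)
  row 1: subtract -3×row2 = (0, 1, 0, 1/7)
  row 3: subtract -8×row2 = (0, 0, 0, -9/7)
step 4: normalize row 3 (÷-9/7) = (0, 0, 0, 1)
  row 0: subtract -24/7×row3 = (1, 0, 0, 0)
  row 1: subtract 1/7×row3 = (0, 1, 0, 0)
  row 2: subtract 5/7×row3 = (0, 0, 1, 0)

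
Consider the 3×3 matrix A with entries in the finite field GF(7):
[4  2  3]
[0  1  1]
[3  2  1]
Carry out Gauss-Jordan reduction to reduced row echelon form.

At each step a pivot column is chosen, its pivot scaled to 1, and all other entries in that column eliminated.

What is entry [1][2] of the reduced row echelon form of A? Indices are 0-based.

pivot(0,0)=4: scale R0 → (1, 4, 6)
  clear (2,0): R2 −= (3)R0 → (0, 4, 4)
pivot(1,1)=1: scale R1 → (0, 1, 1)
  clear (0,1): R0 −= (4)R1 → (1, 0, 2)
  clear (2,1): R2 −= (4)R1 → (0, 0, 0)
col 2: no nonzero at/below row 2; advance.

M[1][2] = 1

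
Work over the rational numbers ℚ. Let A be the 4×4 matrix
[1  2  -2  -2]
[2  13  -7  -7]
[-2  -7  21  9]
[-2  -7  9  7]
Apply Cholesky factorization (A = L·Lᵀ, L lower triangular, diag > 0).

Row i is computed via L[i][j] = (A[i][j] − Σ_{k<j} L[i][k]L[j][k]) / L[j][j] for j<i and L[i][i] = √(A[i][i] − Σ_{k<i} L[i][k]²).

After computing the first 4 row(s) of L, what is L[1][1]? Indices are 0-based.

Step 1: L[0][0] = √(1) = 1.
  L[1][0] = (2) / L[0][0] = 2.
Step 2: L[1][1] = √(9) = 3.
  L[2][0] = (-2) / L[0][0] = -2.
  L[2][1] = (-3) / L[1][1] = -1.
Step 3: L[2][2] = √(16) = 4.
  L[3][0] = (-2) / L[0][0] = -2.
  L[3][1] = (-3) / L[1][1] = -1.
  L[3][2] = (4) / L[2][2] = 1.
Step 4: L[3][3] = √(1) = 1.

L[1][1] = 3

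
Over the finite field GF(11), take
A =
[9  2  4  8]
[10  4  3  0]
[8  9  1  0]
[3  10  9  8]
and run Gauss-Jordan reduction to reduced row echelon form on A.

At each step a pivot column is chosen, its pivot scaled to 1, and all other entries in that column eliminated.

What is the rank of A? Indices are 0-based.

rank = 4

[1] R0 /= 9  ⇒  (1, 10, 9, 7)
     R1 -= 10·R0  ⇒  (0, 3, 1, 7)
     R2 -= 8·R0  ⇒  (0, 6, 6, 10)
     R3 -= 3·R0  ⇒  (0, 2, 4, 9)
[2] R1 /= 3  ⇒  (0, 1, 4, 6)
     R0 -= 10·R1  ⇒  (1, 0, 2, 2)
     R2 -= 6·R1  ⇒  (0, 0, 4, 7)
     R3 -= 2·R1  ⇒  (0, 0, 7, 8)
[3] R2 /= 4  ⇒  (0, 0, 1, 10)
     R0 -= 2·R2  ⇒  (1, 0, 0, 4)
     R1 -= 4·R2  ⇒  (0, 1, 0, 10)
     R3 -= 7·R2  ⇒  (0, 0, 0, 4)
[4] R3 /= 4  ⇒  (0, 0, 0, 1)
     R0 -= 4·R3  ⇒  (1, 0, 0, 0)
     R1 -= 10·R3  ⇒  (0, 1, 0, 0)
     R2 -= 10·R3  ⇒  (0, 0, 1, 0)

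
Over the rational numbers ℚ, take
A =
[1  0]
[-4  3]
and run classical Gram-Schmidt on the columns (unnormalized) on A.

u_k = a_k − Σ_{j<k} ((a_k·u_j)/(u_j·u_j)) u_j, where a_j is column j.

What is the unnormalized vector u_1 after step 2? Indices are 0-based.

u_1 = (12/17, 3/17)

Step 1: u_0 = a_0 = (1, -4).
Step 2: u_1 = a_1 − (-12/17)·u_0 = (12/17, 3/17).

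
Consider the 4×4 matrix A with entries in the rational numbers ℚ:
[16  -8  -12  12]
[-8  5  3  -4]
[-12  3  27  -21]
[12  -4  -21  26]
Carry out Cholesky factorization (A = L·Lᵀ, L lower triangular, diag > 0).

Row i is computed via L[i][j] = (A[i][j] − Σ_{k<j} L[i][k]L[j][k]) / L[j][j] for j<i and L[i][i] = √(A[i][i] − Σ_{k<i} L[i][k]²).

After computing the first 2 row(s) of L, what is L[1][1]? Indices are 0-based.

Step 1: L[0][0] = √(16) = 4.
  L[1][0] = (-8) / L[0][0] = -2.
Step 2: L[1][1] = √(1) = 1.

L[1][1] = 1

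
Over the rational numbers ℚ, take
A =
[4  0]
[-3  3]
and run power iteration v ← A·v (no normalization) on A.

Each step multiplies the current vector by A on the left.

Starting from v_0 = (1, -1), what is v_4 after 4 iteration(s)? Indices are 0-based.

v_4 = (256, -606)

v_0 = (1, -1).
v_1 = A·v_0 = (4, -6).
v_2 = A·v_1 = (16, -30).
v_3 = A·v_2 = (64, -138).
v_4 = A·v_3 = (256, -606).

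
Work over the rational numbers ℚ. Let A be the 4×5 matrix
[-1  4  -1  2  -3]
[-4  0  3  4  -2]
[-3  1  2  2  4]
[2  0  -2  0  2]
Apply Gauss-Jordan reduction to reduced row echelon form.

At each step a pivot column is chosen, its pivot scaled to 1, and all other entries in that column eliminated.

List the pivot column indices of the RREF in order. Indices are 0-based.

step 1: normalize row 0 (÷-1) = (1, -4, 1, -2, 3)
  row 1: subtract -4×row0 = (0, -16, 7, -4, 10)
  row 2: subtract -3×row0 = (0, -11, 5, -4, 13)
  row 3: subtract 2×row0 = (0, 8, -4, 4, -4)
step 2: normalize row 1 (÷-16) = (0, 1, -7/16, 1/4, -5/8)
  row 0: subtract -4×row1 = (1, 0, -3/4, -1, 1/2)
  row 2: subtract -11×row1 = (0, 0, 3/16, -5/4, 49/8)
  row 3: subtract 8×row1 = (0, 0, -1/2, 2, 1)
step 3: normalize row 2 (÷3/16) = (0, 0, 1, -20/3, 98/3)
  row 0: subtract -3/4×row2 = (1, 0, 0, -6, 25)
  row 1: subtract -7/16×row2 = (0, 1, 0, -8/3, 41/3)
  row 3: subtract -1/2×row2 = (0, 0, 0, -4/3, 52/3)
step 4: normalize row 3 (÷-4/3) = (0, 0, 0, 1, -13)
  row 0: subtract -6×row3 = (1, 0, 0, 0, -53)
  row 1: subtract -8/3×row3 = (0, 1, 0, 0, -21)
  row 2: subtract -20/3×row3 = (0, 0, 1, 0, -54)

pivot columns: 0, 1, 2, 3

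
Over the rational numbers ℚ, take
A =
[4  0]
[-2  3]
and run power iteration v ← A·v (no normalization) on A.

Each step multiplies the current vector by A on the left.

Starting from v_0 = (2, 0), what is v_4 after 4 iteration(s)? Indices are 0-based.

v_4 = (512, -700)

v_0 = (2, 0).
v_1 = A·v_0 = (8, -4).
v_2 = A·v_1 = (32, -28).
v_3 = A·v_2 = (128, -148).
v_4 = A·v_3 = (512, -700).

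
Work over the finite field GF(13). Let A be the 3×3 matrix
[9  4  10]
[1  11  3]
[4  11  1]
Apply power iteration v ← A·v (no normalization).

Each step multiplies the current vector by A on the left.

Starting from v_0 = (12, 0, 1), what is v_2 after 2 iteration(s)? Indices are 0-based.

v_2 = (0, 1, 10)

v_0 = (12, 0, 1).
v_1 = A·v_0 = (1, 2, 10).
v_2 = A·v_1 = (0, 1, 10).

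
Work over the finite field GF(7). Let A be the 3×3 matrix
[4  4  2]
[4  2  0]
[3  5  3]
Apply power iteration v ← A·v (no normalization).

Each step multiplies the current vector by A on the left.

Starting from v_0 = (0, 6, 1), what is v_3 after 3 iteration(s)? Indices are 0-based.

v_0 = (0, 6, 1).
v_1 = A·v_0 = (5, 5, 5).
v_2 = A·v_1 = (1, 2, 6).
v_3 = A·v_2 = (3, 1, 3).

v_3 = (3, 1, 3)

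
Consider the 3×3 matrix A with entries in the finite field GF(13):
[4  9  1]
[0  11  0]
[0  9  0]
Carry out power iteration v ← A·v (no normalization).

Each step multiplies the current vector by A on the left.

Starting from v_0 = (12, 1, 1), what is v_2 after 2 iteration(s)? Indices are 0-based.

v_0 = (12, 1, 1).
v_1 = A·v_0 = (6, 11, 9).
v_2 = A·v_1 = (2, 4, 8).

v_2 = (2, 4, 8)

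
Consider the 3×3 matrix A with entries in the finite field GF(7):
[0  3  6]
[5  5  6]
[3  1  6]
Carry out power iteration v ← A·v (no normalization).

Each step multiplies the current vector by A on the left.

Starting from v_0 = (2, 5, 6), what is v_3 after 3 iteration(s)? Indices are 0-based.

v_0 = (2, 5, 6).
v_1 = A·v_0 = (2, 1, 5).
v_2 = A·v_1 = (5, 3, 2).
v_3 = A·v_2 = (0, 3, 2).

v_3 = (0, 3, 2)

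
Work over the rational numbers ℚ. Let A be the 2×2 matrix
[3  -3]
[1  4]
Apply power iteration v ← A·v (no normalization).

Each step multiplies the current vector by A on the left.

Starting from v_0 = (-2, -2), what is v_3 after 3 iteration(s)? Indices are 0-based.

v_0 = (-2, -2).
v_1 = A·v_0 = (0, -10).
v_2 = A·v_1 = (30, -40).
v_3 = A·v_2 = (210, -130).

v_3 = (210, -130)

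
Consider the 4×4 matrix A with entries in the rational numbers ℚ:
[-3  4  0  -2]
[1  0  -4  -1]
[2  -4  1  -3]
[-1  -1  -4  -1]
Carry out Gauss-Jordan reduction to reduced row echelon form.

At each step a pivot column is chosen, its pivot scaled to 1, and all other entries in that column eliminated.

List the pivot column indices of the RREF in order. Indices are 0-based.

pivot columns: 0, 1, 2, 3

[1] R0 /= -3  ⇒  (1, -4/3, 0, 2/3)
     R1 -= 1·R0  ⇒  (0, 4/3, -4, -5/3)
     R2 -= 2·R0  ⇒  (0, -4/3, 1, -13/3)
     R3 -= -1·R0  ⇒  (0, -7/3, -4, -1/3)
[2] R1 /= 4/3  ⇒  (0, 1, -3, -5/4)
     R0 -= -4/3·R1  ⇒  (1, 0, -4, -1)
     R2 -= -4/3·R1  ⇒  (0, 0, -3, -6)
     R3 -= -7/3·R1  ⇒  (0, 0, -11, -13/4)
[3] R2 /= -3  ⇒  (0, 0, 1, 2)
     R0 -= -4·R2  ⇒  (1, 0, 0, 7)
     R1 -= -3·R2  ⇒  (0, 1, 0, 19/4)
     R3 -= -11·R2  ⇒  (0, 0, 0, 75/4)
[4] R3 /= 75/4  ⇒  (0, 0, 0, 1)
     R0 -= 7·R3  ⇒  (1, 0, 0, 0)
     R1 -= 19/4·R3  ⇒  (0, 1, 0, 0)
     R2 -= 2·R3  ⇒  (0, 0, 1, 0)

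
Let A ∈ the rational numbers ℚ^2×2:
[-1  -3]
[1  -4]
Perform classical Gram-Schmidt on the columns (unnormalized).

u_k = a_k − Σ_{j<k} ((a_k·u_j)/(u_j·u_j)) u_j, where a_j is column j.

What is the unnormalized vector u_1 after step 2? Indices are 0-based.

Step 1: u_0 = a_0 = (-1, 1).
Step 2: u_1 = a_1 − (-1/2)·u_0 = (-7/2, -7/2).

u_1 = (-7/2, -7/2)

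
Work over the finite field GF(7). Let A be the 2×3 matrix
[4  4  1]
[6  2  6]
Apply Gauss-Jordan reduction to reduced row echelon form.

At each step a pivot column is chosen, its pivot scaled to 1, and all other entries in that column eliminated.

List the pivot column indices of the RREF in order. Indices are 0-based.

step 1: normalize row 0 (÷4) = (1, 1, 2)
  row 1: subtract 6×row0 = (0, 3, 1)
step 2: normalize row 1 (÷3) = (0, 1, 5)
  row 0: subtract 1×row1 = (1, 0, 4)

pivot columns: 0, 1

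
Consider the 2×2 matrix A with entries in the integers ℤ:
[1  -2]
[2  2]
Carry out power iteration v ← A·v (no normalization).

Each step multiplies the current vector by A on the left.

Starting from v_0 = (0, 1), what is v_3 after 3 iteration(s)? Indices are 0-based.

v_0 = (0, 1).
v_1 = A·v_0 = (-2, 2).
v_2 = A·v_1 = (-6, 0).
v_3 = A·v_2 = (-6, -12).

v_3 = (-6, -12)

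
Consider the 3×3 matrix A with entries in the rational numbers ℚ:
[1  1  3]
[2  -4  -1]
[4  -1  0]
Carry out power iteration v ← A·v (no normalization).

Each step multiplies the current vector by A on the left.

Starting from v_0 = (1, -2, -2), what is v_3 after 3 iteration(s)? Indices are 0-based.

v_0 = (1, -2, -2).
v_1 = A·v_0 = (-7, 12, 6).
v_2 = A·v_1 = (23, -68, -40).
v_3 = A·v_2 = (-165, 358, 160).

v_3 = (-165, 358, 160)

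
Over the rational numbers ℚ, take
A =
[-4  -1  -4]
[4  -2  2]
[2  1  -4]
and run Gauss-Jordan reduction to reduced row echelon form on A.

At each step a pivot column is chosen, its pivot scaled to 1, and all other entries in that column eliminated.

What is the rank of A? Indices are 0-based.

[1] R0 /= -4  ⇒  (1, 1/4, 1)
     R1 -= 4·R0  ⇒  (0, -3, -2)
     R2 -= 2·R0  ⇒  (0, 1/2, -6)
[2] R1 /= -3  ⇒  (0, 1, 2/3)
     R0 -= 1/4·R1  ⇒  (1, 0, 5/6)
     R2 -= 1/2·R1  ⇒  (0, 0, -19/3)
[3] R2 /= -19/3  ⇒  (0, 0, 1)
     R0 -= 5/6·R2  ⇒  (1, 0, 0)
     R1 -= 2/3·R2  ⇒  (0, 1, 0)

rank = 3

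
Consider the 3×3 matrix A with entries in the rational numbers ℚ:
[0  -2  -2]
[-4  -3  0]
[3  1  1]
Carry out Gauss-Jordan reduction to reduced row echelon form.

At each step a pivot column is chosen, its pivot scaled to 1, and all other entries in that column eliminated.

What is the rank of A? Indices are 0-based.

[1] R0 <-> R1
[1] R0 /= -4  ⇒  (1, 3/4, 0)
     R2 -= 3·R0  ⇒  (0, -5/4, 1)
[2] R1 /= -2  ⇒  (0, 1, 1)
     R0 -= 3/4·R1  ⇒  (1, 0, -3/4)
     R2 -= -5/4·R1  ⇒  (0, 0, 9/4)
[3] R2 /= 9/4  ⇒  (0, 0, 1)
     R0 -= -3/4·R2  ⇒  (1, 0, 0)
     R1 -= 1·R2  ⇒  (0, 1, 0)

rank = 3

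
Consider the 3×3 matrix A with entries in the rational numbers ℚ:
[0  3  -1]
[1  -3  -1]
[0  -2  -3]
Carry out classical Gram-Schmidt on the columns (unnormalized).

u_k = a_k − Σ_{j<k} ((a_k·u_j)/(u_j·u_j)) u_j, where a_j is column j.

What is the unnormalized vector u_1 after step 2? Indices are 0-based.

u_1 = (3, 0, -2)

Step 1: u_0 = a_0 = (0, 1, 0).
Step 2: u_1 = a_1 − (-3)·u_0 = (3, 0, -2).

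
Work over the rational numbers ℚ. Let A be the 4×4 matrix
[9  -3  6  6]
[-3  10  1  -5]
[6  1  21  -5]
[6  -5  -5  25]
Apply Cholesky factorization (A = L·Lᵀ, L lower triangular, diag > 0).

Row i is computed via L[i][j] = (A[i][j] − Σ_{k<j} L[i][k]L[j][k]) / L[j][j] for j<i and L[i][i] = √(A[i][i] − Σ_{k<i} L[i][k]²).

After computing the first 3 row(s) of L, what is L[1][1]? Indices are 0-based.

Step 1: L[0][0] = √(9) = 3.
  L[1][0] = (-3) / L[0][0] = -1.
Step 2: L[1][1] = √(9) = 3.
  L[2][0] = (6) / L[0][0] = 2.
  L[2][1] = (3) / L[1][1] = 1.
Step 3: L[2][2] = √(16) = 4.

L[1][1] = 3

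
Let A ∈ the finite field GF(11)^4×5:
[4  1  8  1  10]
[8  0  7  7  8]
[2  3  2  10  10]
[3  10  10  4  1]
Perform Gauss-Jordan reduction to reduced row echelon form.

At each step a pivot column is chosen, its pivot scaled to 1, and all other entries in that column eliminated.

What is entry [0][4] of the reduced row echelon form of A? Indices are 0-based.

[1] R0 /= 4  ⇒  (1, 3, 2, 3, 8)
     R1 -= 8·R0  ⇒  (0, 9, 2, 5, 10)
     R2 -= 2·R0  ⇒  (0, 8, 9, 4, 5)
     R3 -= 3·R0  ⇒  (0, 1, 4, 6, 10)
[2] R1 /= 9  ⇒  (0, 1, 10, 3, 6)
     R0 -= 3·R1  ⇒  (1, 0, 5, 5, 1)
     R2 -= 8·R1  ⇒  (0, 0, 6, 2, 1)
     R3 -= 1·R1  ⇒  (0, 0, 5, 3, 4)
[3] R2 /= 6  ⇒  (0, 0, 1, 4, 2)
     R0 -= 5·R2  ⇒  (1, 0, 0, 7, 2)
     R1 -= 10·R2  ⇒  (0, 1, 0, 7, 8)
     R3 -= 5·R2  ⇒  (0, 0, 0, 5, 5)
[4] R3 /= 5  ⇒  (0, 0, 0, 1, 1)
     R0 -= 7·R3  ⇒  (1, 0, 0, 0, 6)
     R1 -= 7·R3  ⇒  (0, 1, 0, 0, 1)
     R2 -= 4·R3  ⇒  (0, 0, 1, 0, 9)

M[0][4] = 6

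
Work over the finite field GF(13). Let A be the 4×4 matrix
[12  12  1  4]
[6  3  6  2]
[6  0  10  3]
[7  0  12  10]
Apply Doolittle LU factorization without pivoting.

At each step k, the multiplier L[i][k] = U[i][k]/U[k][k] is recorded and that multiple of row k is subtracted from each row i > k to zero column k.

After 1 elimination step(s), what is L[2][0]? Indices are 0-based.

L[2][0] = 7

[col 0] pivot 12
  R1 -= 7*R0 → (0, 10, 12, 0)  (L[1][0] := 7)
  R2 -= 7*R0 → (0, 7, 3, 1)  (L[2][0] := 7)
  R3 -= 6*R0 → (0, 6, 6, 12)  (L[3][0] := 6)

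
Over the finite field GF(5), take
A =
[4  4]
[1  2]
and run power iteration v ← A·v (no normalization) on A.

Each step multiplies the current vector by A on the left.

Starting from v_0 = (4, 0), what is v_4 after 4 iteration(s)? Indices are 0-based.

v_0 = (4, 0).
v_1 = A·v_0 = (1, 4).
v_2 = A·v_1 = (0, 4).
v_3 = A·v_2 = (1, 3).
v_4 = A·v_3 = (1, 2).

v_4 = (1, 2)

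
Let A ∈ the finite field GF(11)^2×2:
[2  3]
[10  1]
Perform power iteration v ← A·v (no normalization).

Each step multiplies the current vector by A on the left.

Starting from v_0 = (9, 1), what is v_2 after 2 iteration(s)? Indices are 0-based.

v_2 = (7, 4)

v_0 = (9, 1).
v_1 = A·v_0 = (10, 3).
v_2 = A·v_1 = (7, 4).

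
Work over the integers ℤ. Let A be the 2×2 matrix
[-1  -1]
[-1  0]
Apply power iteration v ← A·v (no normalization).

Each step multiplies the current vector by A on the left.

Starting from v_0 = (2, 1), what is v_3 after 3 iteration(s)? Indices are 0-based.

v_3 = (-8, -5)

v_0 = (2, 1).
v_1 = A·v_0 = (-3, -2).
v_2 = A·v_1 = (5, 3).
v_3 = A·v_2 = (-8, -5).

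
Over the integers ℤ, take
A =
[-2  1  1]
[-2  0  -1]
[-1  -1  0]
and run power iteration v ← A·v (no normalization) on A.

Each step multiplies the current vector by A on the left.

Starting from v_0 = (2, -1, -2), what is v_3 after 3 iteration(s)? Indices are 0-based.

v_3 = (2, -31, -26)

v_0 = (2, -1, -2).
v_1 = A·v_0 = (-7, -2, -1).
v_2 = A·v_1 = (11, 15, 9).
v_3 = A·v_2 = (2, -31, -26).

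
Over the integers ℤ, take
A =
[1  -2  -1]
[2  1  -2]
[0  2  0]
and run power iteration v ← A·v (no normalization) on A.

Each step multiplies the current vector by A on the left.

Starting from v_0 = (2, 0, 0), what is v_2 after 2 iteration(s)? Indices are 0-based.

v_0 = (2, 0, 0).
v_1 = A·v_0 = (2, 4, 0).
v_2 = A·v_1 = (-6, 8, 8).

v_2 = (-6, 8, 8)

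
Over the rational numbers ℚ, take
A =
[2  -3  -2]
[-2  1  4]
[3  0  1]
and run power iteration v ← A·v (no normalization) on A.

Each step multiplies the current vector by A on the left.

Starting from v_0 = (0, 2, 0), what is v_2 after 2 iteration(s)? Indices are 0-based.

v_2 = (-18, 14, -18)

v_0 = (0, 2, 0).
v_1 = A·v_0 = (-6, 2, 0).
v_2 = A·v_1 = (-18, 14, -18).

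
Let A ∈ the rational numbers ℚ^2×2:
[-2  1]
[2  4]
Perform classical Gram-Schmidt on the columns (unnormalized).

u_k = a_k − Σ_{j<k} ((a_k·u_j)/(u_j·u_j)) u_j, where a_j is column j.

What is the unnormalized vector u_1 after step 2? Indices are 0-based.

u_1 = (5/2, 5/2)

Step 1: u_0 = a_0 = (-2, 2).
Step 2: u_1 = a_1 − (3/4)·u_0 = (5/2, 5/2).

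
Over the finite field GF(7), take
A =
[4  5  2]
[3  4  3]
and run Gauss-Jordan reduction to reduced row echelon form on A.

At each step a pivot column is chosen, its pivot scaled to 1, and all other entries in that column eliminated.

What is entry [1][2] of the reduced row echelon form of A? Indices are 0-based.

M[1][2] = 6

step 1: normalize row 0 (÷4) = (1, 3, 4)
  row 1: subtract 3×row0 = (0, 2, 5)
step 2: normalize row 1 (÷2) = (0, 1, 6)
  row 0: subtract 3×row1 = (1, 0, 0)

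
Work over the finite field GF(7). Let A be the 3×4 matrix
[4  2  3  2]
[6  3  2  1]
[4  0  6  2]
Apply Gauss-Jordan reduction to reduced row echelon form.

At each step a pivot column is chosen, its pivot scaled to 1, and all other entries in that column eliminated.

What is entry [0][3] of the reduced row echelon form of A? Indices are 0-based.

M[0][3] = 0

step 1: normalize row 0 (÷4) = (1, 4, 6, 4)
  row 1: subtract 6×row0 = (0, 0, 1, 5)
  row 2: subtract 4×row0 = (0, 5, 3, 0)
step 2: exchange rows 1,2
step 2: normalize row 1 (÷5) = (0, 1, 2, 0)
  row 0: subtract 4×row1 = (1, 0, 5, 4)
step 3: normalize row 2 (÷1) = (0, 0, 1, 5)
  row 0: subtract 5×row2 = (1, 0, 0, 0)
  row 1: subtract 2×row2 = (0, 1, 0, 4)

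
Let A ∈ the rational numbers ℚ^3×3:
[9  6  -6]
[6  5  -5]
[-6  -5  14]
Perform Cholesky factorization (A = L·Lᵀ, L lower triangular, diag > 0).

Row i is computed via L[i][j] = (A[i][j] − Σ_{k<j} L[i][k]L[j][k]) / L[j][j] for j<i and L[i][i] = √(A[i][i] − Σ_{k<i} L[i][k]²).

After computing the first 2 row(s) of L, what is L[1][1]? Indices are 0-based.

L[1][1] = 1

Step 1: L[0][0] = √(9) = 3.
  L[1][0] = (6) / L[0][0] = 2.
Step 2: L[1][1] = √(1) = 1.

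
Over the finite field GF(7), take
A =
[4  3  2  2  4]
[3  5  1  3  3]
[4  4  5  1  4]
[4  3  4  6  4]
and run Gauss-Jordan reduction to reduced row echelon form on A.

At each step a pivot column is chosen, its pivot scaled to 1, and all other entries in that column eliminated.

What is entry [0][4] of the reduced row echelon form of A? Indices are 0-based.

M[0][4] = 1

pivot(0,0)=4: scale R0 → (1, 6, 4, 4, 1)
  clear (1,0): R1 −= (3)R0 → (0, 1, 3, 5, 0)
  clear (2,0): R2 −= (4)R0 → (0, 1, 3, 6, 0)
  clear (3,0): R3 −= (4)R0 → (0, 0, 2, 4, 0)
pivot(1,1)=1: scale R1 → (0, 1, 3, 5, 0)
  clear (0,1): R0 −= (6)R1 → (1, 0, 0, 2, 1)
  clear (2,1): R2 −= (1)R1 → (0, 0, 0, 1, 0)
pivot(2,2): swap R2↔R3
pivot(2,2)=2: scale R2 → (0, 0, 1, 2, 0)
  clear (1,2): R1 −= (3)R2 → (0, 1, 0, 6, 0)
pivot(3,3)=1: scale R3 → (0, 0, 0, 1, 0)
  clear (0,3): R0 −= (2)R3 → (1, 0, 0, 0, 1)
  clear (1,3): R1 −= (6)R3 → (0, 1, 0, 0, 0)
  clear (2,3): R2 −= (2)R3 → (0, 0, 1, 0, 0)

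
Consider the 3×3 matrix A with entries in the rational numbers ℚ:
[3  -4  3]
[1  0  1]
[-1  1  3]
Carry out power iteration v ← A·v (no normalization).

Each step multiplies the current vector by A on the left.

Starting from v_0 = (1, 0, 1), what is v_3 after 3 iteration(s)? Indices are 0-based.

v_0 = (1, 0, 1).
v_1 = A·v_0 = (6, 2, 2).
v_2 = A·v_1 = (16, 8, 2).
v_3 = A·v_2 = (22, 18, -2).

v_3 = (22, 18, -2)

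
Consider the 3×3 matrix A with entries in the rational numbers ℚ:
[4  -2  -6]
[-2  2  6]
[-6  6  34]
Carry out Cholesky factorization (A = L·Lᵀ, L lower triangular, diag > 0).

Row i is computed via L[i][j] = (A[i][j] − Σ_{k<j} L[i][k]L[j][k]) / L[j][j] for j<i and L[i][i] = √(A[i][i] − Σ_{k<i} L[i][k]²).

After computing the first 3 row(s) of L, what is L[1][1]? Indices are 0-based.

Step 1: L[0][0] = √(4) = 2.
  L[1][0] = (-2) / L[0][0] = -1.
Step 2: L[1][1] = √(1) = 1.
  L[2][0] = (-6) / L[0][0] = -3.
  L[2][1] = (3) / L[1][1] = 3.
Step 3: L[2][2] = √(16) = 4.

L[1][1] = 1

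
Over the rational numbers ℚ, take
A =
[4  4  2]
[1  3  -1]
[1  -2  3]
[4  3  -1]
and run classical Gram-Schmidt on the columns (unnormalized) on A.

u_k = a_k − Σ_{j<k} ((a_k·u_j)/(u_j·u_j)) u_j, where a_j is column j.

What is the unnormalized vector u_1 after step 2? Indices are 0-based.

Step 1: u_0 = a_0 = (4, 1, 1, 4).
Step 2: u_1 = a_1 − (29/34)·u_0 = (10/17, 73/34, -97/34, -7/17).

u_1 = (10/17, 73/34, -97/34, -7/17)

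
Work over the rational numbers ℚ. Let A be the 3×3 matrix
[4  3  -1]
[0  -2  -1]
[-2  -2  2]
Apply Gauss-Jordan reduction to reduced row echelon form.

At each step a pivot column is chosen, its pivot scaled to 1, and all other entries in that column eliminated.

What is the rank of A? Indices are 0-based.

step 1: normalize row 0 (÷4) = (1, 3/4, -1/4)
  row 2: subtract -2×row0 = (0, -1/2, 3/2)
step 2: normalize row 1 (÷-2) = (0, 1, 1/2)
  row 0: subtract 3/4×row1 = (1, 0, -5/8)
  row 2: subtract -1/2×row1 = (0, 0, 7/4)
step 3: normalize row 2 (÷7/4) = (0, 0, 1)
  row 0: subtract -5/8×row2 = (1, 0, 0)
  row 1: subtract 1/2×row2 = (0, 1, 0)

rank = 3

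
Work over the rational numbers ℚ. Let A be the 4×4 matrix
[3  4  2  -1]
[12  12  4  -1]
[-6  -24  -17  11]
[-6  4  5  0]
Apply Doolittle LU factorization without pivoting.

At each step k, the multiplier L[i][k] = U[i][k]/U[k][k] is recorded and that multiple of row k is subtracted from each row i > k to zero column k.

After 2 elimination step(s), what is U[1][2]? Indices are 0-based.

Step 1: pivot at (0,0) is 3.
  row1 ← row1 − (4)·row0  ⇒  L[1][0]=4, U row1=(0, -4, -4, 3)
  row2 ← row2 − (-2)·row0  ⇒  L[2][0]=-2, U row2=(0, -16, -13, 9)
  row3 ← row3 − (-2)·row0  ⇒  L[3][0]=-2, U row3=(0, 12, 9, -2)
Step 2: pivot at (1,1) is -4.
  row2 ← row2 − (4)·row1  ⇒  L[2][1]=4, U row2=(0, 0, 3, -3)
  row3 ← row3 − (-3)·row1  ⇒  L[3][1]=-3, U row3=(0, 0, -3, 7)

U[1][2] = -4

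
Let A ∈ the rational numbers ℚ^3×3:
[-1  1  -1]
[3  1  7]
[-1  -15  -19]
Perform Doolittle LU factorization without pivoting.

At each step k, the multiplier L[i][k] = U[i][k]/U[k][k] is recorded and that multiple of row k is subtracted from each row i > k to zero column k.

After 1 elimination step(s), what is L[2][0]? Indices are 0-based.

L[2][0] = 1

[col 0] pivot -1
  R1 -= -3*R0 → (0, 4, 4)  (L[1][0] := -3)
  R2 -= 1*R0 → (0, -16, -18)  (L[2][0] := 1)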